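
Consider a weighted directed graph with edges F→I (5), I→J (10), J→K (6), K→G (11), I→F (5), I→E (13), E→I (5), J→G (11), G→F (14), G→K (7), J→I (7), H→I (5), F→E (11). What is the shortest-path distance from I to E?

Routes from I to E:
I - F - E: 5 + 11 = 16
I - E: 13
I - J - G - F - E: 10 + 11 + 14 + 11 = 46
I - J - K - G - F - E: 10 + 6 + 11 + 14 + 11 = 52
Shortest: 13.

13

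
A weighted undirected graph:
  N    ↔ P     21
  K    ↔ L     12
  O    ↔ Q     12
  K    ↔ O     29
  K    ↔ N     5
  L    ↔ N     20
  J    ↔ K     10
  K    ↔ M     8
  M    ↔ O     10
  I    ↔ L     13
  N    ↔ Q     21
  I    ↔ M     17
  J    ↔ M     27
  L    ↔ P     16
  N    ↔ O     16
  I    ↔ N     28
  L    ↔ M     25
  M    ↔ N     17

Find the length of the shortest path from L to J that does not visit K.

52

Checking several routes:
L - I - M - J: 13 + 17 + 27 = 57
L - P - N - M - J: 16 + 21 + 17 + 27 = 81
L - N - O - M - J: 20 + 16 + 10 + 27 = 73
L - N - M - J: 20 + 17 + 27 = 64
L - M - J: 25 + 27 = 52
Shortest: 52.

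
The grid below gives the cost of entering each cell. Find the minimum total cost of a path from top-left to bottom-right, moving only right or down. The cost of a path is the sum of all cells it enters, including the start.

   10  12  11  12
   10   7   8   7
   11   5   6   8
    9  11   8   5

Path r0c0 r1c0 r1c1 r2c1 r2c2 r2c3 r3c3: 10 + 10 + 7 + 5 + 6 + 8 + 5 = 51.
(Top row then right column would cost 65.)

51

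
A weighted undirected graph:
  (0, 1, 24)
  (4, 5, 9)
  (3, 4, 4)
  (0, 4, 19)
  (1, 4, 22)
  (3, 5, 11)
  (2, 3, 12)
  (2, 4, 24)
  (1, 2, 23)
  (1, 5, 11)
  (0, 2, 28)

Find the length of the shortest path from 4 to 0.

Checking several routes:
4 -> 3 -> 2 -> 0: 4 + 12 + 28 = 44
4 -> 1 -> 0: 22 + 24 = 46
4 -> 3 -> 5 -> 1 -> 0: 4 + 11 + 11 + 24 = 50
4 -> 0: 19
4 -> 5 -> 1 -> 0: 9 + 11 + 24 = 44
Best route has total 19.

19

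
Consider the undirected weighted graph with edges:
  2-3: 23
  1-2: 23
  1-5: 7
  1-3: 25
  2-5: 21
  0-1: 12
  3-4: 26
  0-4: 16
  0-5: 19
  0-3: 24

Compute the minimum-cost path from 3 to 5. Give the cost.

Checking several routes:
3-0-5: 24 + 19 = 43
3-1-5: 25 + 7 = 32
3-2-5: 23 + 21 = 44
3-2-1-5: 23 + 23 + 7 = 53
3-0-1-5: 24 + 12 + 7 = 43
Best route has total 32.

32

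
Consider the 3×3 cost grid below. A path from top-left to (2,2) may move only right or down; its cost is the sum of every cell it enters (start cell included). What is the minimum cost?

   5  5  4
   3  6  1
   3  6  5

Path r0c0 → r0c1 → r0c2 → r1c2 → r2c2: 5 + 5 + 4 + 1 + 5 = 20.

20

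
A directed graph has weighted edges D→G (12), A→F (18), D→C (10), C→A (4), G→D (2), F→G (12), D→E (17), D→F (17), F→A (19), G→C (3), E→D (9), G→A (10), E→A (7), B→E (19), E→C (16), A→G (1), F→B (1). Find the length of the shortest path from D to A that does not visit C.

22

Routes from D to A avoiding C:
D → F → B → E → A: 17 + 1 + 19 + 7 = 44
D → F → G → A: 17 + 12 + 10 = 39
D → G → A: 12 + 10 = 22
D → E → A: 17 + 7 = 24
D → F → A: 17 + 19 = 36
The minimum is 22.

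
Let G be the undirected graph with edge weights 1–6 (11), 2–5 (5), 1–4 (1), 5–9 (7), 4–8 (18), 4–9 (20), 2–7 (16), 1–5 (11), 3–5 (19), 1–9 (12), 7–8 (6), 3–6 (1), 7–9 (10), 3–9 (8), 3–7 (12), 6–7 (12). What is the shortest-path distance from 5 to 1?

Comparing a few candidate routes:
5 -> 3 -> 6 -> 1: 19 + 1 + 11 = 31
5 -> 9 -> 3 -> 6 -> 1: 7 + 8 + 1 + 11 = 27
5 -> 9 -> 4 -> 1: 7 + 20 + 1 = 28
5 -> 1: 11
5 -> 9 -> 1: 7 + 12 = 19
Shortest: 11.

11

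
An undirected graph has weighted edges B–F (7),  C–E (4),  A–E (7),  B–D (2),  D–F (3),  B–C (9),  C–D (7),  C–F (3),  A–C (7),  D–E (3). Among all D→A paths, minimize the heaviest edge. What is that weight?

Some routes from D to A:
D→E→A: max(3, 7) = 7
D→B→F→C→E→A: max(2, 7, 3, 4, 7) = 7
D→B→F→C→A: max(2, 7, 3, 7) = 7
D→C→E→A: max(7, 4, 7) = 7
D→C→A: max(7, 7) = 7
D→E→C→A: max(3, 4, 7) = 7
Smallest bottleneck: 7.

7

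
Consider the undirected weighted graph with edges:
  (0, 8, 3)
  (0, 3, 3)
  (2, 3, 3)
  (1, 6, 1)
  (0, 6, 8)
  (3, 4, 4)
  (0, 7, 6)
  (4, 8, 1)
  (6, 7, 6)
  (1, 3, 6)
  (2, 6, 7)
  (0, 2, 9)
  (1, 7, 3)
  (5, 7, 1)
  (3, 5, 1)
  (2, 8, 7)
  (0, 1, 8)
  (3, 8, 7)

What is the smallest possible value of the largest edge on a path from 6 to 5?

3

A few of the 6→5 routes:
6 - 1 - 3 - 4 - 8 - 0 - 7 - 5: max(1, 6, 4, 1, 3, 6, 1) = 6
6 - 1 - 3 - 5: max(1, 6, 1) = 6
6 - 1 - 7 - 5: max(1, 3, 1) = 3
6 - 1 - 3 - 0 - 7 - 5: max(1, 6, 3, 6, 1) = 6
Best route has worst link 3.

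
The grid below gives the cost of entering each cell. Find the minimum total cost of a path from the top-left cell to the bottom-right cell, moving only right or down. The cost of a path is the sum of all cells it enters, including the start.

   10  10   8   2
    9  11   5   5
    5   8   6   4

39

Cheapest: [0,0] -> [0,1] -> [0,2] -> [0,3] -> [1,3] -> [2,3]
  10 + 10 + 8 + 2 + 5 + 4 = 39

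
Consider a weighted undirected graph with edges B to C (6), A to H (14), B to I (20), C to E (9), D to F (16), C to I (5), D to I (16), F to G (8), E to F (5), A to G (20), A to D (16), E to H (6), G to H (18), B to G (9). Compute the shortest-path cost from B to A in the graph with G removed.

A few of the B→A routes:
B -> C -> E -> H -> A: 6 + 9 + 6 + 14 = 35
B -> C -> I -> D -> A: 6 + 5 + 16 + 16 = 43
B -> C -> E -> F -> D -> A: 6 + 9 + 5 + 16 + 16 = 52
Shortest: 35.

35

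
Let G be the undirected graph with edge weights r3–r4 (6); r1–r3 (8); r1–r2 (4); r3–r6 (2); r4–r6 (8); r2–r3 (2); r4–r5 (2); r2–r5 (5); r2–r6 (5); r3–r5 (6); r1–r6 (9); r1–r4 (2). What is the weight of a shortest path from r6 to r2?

4

Checking several routes:
r6 - r3 - r2: 2 + 2 = 4
r6 - r3 - r5 - r2: 2 + 6 + 5 = 13
r6 - r1 - r2: 9 + 4 = 13
r6 - r2: 5
Best route has total 4.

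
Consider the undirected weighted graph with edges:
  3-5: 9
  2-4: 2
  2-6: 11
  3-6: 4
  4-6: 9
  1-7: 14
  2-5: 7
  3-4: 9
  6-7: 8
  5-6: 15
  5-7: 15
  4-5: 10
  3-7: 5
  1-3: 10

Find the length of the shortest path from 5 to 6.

Comparing a few candidate routes:
5→3→6: 9 + 4 = 13
5→6: 15
5→2→4→6: 7 + 2 + 9 = 18
5→3→7→6: 9 + 5 + 8 = 22
5→4→6: 10 + 9 = 19
5→2→6: 7 + 11 = 18
The minimum is 13.

13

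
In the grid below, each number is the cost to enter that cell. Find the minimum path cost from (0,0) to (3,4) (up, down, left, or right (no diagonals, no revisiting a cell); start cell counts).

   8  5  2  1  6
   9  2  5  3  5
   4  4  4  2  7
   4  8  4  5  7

33

Best path: r0c0 r0c1 r0c2 r0c3 r1c3 r2c3 r3c3 r3c4
Cost: 8 + 5 + 2 + 1 + 3 + 2 + 5 + 7 = 33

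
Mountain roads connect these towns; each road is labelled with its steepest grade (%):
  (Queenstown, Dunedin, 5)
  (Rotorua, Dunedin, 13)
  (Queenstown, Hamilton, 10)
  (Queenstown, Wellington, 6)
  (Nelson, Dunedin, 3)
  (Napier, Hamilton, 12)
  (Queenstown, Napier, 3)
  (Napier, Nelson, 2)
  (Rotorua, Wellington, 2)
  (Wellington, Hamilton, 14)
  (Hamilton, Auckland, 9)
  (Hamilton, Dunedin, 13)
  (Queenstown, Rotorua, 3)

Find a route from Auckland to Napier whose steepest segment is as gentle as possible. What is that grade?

Some routes from Auckland to Napier:
Auckland → Hamilton → Dunedin → Queenstown → Napier: max(9, 13, 5, 3) = 13
Auckland → Hamilton → Queenstown → Napier: max(9, 10, 3) = 10
Auckland → Hamilton → Queenstown → Dunedin → Nelson → Napier: max(9, 10, 5, 3, 2) = 10
Auckland → Hamilton → Queenstown → Rotorua → Dunedin → Nelson → Napier: max(9, 10, 3, 13, 3, 2) = 13
Auckland → Hamilton → Queenstown → Wellington → Rotorua → Dunedin → Nelson → Napier: max(9, 10, 6, 2, 13, 3, 2) = 13
Auckland → Hamilton → Napier: max(9, 12) = 12
The minimum achievable maximum is 10%.

10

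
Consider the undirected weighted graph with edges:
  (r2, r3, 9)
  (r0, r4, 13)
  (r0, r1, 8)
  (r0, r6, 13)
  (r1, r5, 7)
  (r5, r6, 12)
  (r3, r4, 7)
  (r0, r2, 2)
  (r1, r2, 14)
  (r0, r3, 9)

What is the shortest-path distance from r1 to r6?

19

Routes from r1 to r6:
r1 -> r0 -> r6: 8 + 13 = 21
r1 -> r2 -> r3 -> r4 -> r0 -> r6: 14 + 9 + 7 + 13 + 13 = 56
r1 -> r2 -> r0 -> r6: 14 + 2 + 13 = 29
r1 -> r2 -> r3 -> r0 -> r6: 14 + 9 + 9 + 13 = 45
r1 -> r5 -> r6: 7 + 12 = 19
Shortest: 19.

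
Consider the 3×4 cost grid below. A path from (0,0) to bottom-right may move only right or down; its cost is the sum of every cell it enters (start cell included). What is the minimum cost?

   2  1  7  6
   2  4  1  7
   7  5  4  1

Path [0,0]→[0,1]→[1,1]→[1,2]→[2,2]→[2,3]: 2 + 1 + 4 + 1 + 4 + 1 = 13.

13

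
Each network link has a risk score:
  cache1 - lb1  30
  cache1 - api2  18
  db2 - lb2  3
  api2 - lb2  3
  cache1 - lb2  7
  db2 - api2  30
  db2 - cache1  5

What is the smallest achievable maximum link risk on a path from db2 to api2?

Some routes from db2 to api2:
db2-lb2-api2: max(3, 3) = 3
db2-cache1-lb2-api2: max(5, 7, 3) = 7
db2-cache1-api2: max(5, 18) = 18
db2-lb2-cache1-api2: max(3, 7, 18) = 18
The minimum achievable maximum is 3.

3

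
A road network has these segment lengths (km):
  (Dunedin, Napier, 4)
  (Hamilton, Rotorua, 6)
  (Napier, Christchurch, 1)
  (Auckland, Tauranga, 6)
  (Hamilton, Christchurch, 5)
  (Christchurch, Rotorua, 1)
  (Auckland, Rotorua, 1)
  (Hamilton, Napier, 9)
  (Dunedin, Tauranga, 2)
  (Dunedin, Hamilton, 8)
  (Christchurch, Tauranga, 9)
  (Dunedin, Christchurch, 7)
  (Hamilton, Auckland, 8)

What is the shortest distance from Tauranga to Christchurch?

7

Checking several routes:
Tauranga-Dunedin-Christchurch: 2 + 7 = 9
Tauranga-Dunedin-Hamilton-Christchurch: 2 + 8 + 5 = 15
Tauranga-Auckland-Rotorua-Christchurch: 6 + 1 + 1 = 8
Tauranga-Christchurch: 9
Tauranga-Dunedin-Napier-Christchurch: 2 + 4 + 1 = 7
The minimum is 7 km.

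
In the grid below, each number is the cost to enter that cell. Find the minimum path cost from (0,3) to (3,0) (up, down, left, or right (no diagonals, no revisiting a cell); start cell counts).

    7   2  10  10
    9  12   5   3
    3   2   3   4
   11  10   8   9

One optimal route is [0,3] → [1,3] → [2,3] → [2,2] → [2,1] → [2,0] → [3,0].
Its cost is 10 + 3 + 4 + 3 + 2 + 3 + 11 = 36.

36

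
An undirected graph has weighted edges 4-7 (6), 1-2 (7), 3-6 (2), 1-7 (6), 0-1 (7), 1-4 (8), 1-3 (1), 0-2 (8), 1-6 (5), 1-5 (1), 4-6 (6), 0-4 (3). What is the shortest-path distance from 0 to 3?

Some routes from 0 to 3:
0-1-3: 7 + 1 = 8
0-4-6-3: 3 + 6 + 2 = 11
0-4-1-3: 3 + 8 + 1 = 12
0-1-6-3: 7 + 5 + 2 = 14
Best route has total 8.

8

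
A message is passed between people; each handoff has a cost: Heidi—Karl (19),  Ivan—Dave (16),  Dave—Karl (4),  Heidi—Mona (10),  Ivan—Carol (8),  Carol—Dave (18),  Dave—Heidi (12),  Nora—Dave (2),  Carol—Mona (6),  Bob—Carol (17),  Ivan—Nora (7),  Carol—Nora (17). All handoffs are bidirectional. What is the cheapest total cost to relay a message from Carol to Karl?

21

Some routes from Carol to Karl:
Carol→Nora→Dave→Karl: 17 + 2 + 4 = 23
Carol→Ivan→Nora→Dave→Karl: 8 + 7 + 2 + 4 = 21
Carol→Dave→Karl: 18 + 4 = 22
Best route has total 21.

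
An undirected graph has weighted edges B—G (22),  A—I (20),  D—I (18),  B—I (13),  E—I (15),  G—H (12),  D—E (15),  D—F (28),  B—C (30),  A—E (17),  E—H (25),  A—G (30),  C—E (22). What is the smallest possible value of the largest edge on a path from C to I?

22

Some routes from C to I:
C-E-I: max(22, 15) = 22
C-E-A-I: max(22, 17, 20) = 22
C-E-D-I: max(22, 15, 18) = 22
C-B-I: max(30, 13) = 30
C-E-H-G-B-I: max(22, 25, 12, 22, 13) = 25
Best route has worst link 22.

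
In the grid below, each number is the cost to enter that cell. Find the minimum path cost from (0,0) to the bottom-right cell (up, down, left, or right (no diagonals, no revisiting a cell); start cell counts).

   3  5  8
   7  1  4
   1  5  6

19

Path (0,0) → (0,1) → (1,1) → (1,2) → (2,2): 3 + 5 + 1 + 4 + 6 = 19.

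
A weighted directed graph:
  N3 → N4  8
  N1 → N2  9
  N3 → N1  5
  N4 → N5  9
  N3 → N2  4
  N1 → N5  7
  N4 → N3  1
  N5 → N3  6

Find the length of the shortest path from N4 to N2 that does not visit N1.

Routes from N4 to N2 avoiding N1:
N4 → N5 → N3 → N2: 9 + 6 + 4 = 19
N4 → N3 → N2: 1 + 4 = 5
Shortest: 5.

5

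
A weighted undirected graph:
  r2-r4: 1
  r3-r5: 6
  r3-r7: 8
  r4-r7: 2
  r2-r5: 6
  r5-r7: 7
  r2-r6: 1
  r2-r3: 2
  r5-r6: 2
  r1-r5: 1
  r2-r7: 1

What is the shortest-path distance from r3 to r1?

6

Comparing a few candidate routes:
r3 → r2 → r5 → r1: 2 + 6 + 1 = 9
r3 → r2 → r6 → r5 → r1: 2 + 1 + 2 + 1 = 6
r3 → r5 → r1: 6 + 1 = 7
The minimum is 6.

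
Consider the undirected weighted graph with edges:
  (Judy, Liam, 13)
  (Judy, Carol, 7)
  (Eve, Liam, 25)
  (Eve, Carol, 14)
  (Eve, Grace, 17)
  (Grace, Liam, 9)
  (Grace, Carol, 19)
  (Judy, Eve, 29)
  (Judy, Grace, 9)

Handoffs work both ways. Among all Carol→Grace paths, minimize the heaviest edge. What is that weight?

Some routes from Carol to Grace:
Carol-Eve-Grace: max(14, 17) = 17
Carol-Grace: max(19) = 19
Carol-Judy-Grace: max(7, 9) = 9
Carol-Judy-Liam-Grace: max(7, 13, 9) = 13
Smallest bottleneck: 9.

9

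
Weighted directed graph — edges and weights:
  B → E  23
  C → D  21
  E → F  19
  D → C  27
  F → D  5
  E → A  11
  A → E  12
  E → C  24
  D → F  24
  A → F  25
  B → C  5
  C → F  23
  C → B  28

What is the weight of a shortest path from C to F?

Comparing a few candidate routes:
C - B - E - F: 28 + 23 + 19 = 70
C - D - F: 21 + 24 = 45
C - F: 23
Shortest: 23.

23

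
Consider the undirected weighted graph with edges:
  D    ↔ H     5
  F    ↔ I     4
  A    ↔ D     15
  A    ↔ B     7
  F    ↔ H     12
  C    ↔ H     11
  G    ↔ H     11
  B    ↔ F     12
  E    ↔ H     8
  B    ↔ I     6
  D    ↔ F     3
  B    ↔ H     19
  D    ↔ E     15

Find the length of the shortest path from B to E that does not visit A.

26

Some routes from B to E avoiding A:
B → H → E: 19 + 8 = 27
B → I → F → D → H → E: 6 + 4 + 3 + 5 + 8 = 26
B → I → F → D → E: 6 + 4 + 3 + 15 = 28
The minimum is 26.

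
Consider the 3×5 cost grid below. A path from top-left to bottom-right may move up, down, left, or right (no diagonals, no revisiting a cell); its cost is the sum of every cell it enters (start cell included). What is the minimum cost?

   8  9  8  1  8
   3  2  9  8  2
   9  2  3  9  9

Best path: (0,0)→(1,0)→(1,1)→(2,1)→(2,2)→(2,3)→(2,4)
Cost: 8 + 3 + 2 + 2 + 3 + 9 + 9 = 36

36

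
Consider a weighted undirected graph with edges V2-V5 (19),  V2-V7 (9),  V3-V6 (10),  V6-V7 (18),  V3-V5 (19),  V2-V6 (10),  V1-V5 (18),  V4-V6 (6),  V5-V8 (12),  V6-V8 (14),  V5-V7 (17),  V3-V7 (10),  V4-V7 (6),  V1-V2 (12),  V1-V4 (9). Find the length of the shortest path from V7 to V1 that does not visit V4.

21

Comparing a few candidate routes:
V7→V6→V2→V1: 18 + 10 + 12 = 40
V7→V3→V6→V2→V1: 10 + 10 + 10 + 12 = 42
V7→V2→V1: 9 + 12 = 21
V7→V5→V1: 17 + 18 = 35
Shortest: 21.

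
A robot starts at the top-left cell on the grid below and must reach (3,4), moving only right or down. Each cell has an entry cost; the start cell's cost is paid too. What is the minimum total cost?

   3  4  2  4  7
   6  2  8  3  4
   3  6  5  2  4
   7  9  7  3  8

Path r0c0→r0c1→r0c2→r0c3→r1c3→r2c3→r3c3→r3c4: 3 + 4 + 2 + 4 + 3 + 2 + 3 + 8 = 29.

29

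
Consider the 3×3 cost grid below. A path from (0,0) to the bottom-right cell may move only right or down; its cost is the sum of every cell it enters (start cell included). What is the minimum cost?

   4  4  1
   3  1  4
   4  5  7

Best path: (0,0) -> (1,0) -> (1,1) -> (1,2) -> (2,2)
Cost: 4 + 3 + 1 + 4 + 7 = 19
(Top row then right column would cost 20.)

19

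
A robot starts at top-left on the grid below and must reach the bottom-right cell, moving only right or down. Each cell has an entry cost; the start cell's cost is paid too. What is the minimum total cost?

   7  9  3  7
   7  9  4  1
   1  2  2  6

25

Take r0c0 r1c0 r2c0 r2c1 r2c2 r2c3 for a total of 7 + 7 + 1 + 2 + 2 + 6 = 25.
For comparison, the top-then-right route costs 33.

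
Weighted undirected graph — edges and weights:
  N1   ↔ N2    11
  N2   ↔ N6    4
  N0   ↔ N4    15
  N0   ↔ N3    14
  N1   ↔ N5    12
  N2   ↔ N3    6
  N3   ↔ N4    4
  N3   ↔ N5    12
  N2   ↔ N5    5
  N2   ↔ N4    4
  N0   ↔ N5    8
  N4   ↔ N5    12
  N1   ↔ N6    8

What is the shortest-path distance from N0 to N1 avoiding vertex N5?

30

A few of the N0→N1 routes:
N0→N4→N2→N6→N1: 15 + 4 + 4 + 8 = 31
N0→N4→N2→N1: 15 + 4 + 11 = 30
N0→N3→N2→N1: 14 + 6 + 11 = 31
Shortest: 30.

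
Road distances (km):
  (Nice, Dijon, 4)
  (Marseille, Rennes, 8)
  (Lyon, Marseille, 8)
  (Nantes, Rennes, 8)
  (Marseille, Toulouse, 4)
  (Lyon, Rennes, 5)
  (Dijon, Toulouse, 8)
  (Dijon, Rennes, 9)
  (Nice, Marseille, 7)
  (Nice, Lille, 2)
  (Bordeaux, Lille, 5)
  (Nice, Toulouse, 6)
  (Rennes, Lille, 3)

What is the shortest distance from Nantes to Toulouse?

A few of the Nantes→Toulouse routes:
Nantes→Rennes→Lille→Nice→Toulouse: 8 + 3 + 2 + 6 = 19
Nantes→Rennes→Lille→Nice→Marseille→Toulouse: 8 + 3 + 2 + 7 + 4 = 24
Nantes→Rennes→Marseille→Toulouse: 8 + 8 + 4 = 20
Nantes→Rennes→Lyon→Marseille→Toulouse: 8 + 5 + 8 + 4 = 25
Shortest: 19 km.

19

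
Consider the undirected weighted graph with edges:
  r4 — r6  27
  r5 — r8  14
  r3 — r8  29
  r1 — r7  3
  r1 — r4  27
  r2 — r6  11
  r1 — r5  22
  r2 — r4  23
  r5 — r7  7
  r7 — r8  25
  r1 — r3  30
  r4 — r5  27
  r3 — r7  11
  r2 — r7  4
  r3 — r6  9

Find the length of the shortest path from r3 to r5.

Checking several routes:
r3 - r7 - r5: 11 + 7 = 18
r3 - r7 - r1 - r5: 11 + 3 + 22 = 36
r3 - r1 - r7 - r5: 30 + 3 + 7 = 40
r3 - r6 - r2 - r7 - r5: 9 + 11 + 4 + 7 = 31
The minimum is 18.

18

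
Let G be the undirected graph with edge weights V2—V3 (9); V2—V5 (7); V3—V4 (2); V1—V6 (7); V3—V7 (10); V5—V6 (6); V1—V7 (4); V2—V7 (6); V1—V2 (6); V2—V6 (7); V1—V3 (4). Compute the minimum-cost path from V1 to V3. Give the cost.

4

A few of the V1→V3 routes:
V1 -> V7 -> V3: 4 + 10 = 14
V1 -> V3: 4
V1 -> V2 -> V3: 6 + 9 = 15
Best route has total 4.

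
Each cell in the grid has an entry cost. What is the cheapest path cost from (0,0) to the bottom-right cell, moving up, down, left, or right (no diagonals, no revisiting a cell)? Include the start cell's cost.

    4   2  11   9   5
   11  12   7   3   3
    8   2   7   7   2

32

One optimal route is r0c0 r0c1 r0c2 r1c2 r1c3 r1c4 r2c4.
Its cost is 4 + 2 + 11 + 7 + 3 + 3 + 2 = 32.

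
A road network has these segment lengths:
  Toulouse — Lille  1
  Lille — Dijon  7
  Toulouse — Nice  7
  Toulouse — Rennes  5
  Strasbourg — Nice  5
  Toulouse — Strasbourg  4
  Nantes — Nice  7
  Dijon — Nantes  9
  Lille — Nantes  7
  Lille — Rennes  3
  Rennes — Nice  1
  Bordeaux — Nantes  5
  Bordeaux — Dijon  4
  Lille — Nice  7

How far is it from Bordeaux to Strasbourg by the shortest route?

Some routes from Bordeaux to Strasbourg:
Bordeaux→Nantes→Lille→Toulouse→Strasbourg: 5 + 7 + 1 + 4 = 17
Bordeaux→Nantes→Nice→Strasbourg: 5 + 7 + 5 = 17
Bordeaux→Dijon→Lille→Toulouse→Strasbourg: 4 + 7 + 1 + 4 = 16
The minimum is 16.

16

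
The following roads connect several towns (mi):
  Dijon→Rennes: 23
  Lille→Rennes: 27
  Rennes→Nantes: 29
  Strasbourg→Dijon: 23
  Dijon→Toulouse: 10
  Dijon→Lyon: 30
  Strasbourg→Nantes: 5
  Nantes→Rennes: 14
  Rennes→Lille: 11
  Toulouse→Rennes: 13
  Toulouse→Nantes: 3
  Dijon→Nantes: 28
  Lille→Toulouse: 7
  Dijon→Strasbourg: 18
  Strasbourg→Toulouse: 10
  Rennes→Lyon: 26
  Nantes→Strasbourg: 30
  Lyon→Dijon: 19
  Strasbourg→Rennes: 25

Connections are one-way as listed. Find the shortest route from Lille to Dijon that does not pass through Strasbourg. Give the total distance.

65

Paths from Lille to Dijon avoiding Strasbourg:
Lille - Toulouse - Nantes - Rennes - Lyon - Dijon: 7 + 3 + 14 + 26 + 19 = 69
Lille - Toulouse - Rennes - Lyon - Dijon: 7 + 13 + 26 + 19 = 65
Lille - Rennes - Lyon - Dijon: 27 + 26 + 19 = 72
The minimum is 65 mi.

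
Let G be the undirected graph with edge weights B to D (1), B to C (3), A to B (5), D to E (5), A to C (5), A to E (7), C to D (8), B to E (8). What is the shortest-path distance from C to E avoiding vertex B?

Paths from C to E avoiding B:
C -> D -> E: 8 + 5 = 13
C -> A -> E: 5 + 7 = 12
Shortest: 12.

12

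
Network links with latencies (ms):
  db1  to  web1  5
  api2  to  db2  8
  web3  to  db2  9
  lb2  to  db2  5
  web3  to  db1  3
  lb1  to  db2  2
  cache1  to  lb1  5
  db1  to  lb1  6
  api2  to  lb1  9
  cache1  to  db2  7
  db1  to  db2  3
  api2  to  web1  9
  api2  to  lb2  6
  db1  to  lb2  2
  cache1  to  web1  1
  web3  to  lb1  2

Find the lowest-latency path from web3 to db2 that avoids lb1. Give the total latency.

6

Checking several routes:
web3→db1→lb2→db2: 3 + 2 + 5 = 10
web3→db2: 9
web3→db1→web1→cache1→db2: 3 + 5 + 1 + 7 = 16
web3→db1→db2: 3 + 3 = 6
Shortest: 6 ms.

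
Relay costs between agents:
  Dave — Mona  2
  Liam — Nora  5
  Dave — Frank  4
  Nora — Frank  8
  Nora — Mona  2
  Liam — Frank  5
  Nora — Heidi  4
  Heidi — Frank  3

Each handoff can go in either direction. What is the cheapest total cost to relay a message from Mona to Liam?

7

A few of the Mona→Liam routes:
Mona-Nora-Heidi-Frank-Liam: 2 + 4 + 3 + 5 = 14
Mona-Nora-Frank-Liam: 2 + 8 + 5 = 15
Mona-Dave-Frank-Liam: 2 + 4 + 5 = 11
Mona-Nora-Liam: 2 + 5 = 7
Shortest: 7.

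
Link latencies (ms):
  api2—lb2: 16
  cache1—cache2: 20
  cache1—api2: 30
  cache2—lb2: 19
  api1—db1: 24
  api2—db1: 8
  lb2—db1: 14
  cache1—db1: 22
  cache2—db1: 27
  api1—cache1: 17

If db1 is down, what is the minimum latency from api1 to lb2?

Routes from api1 to lb2 avoiding db1:
api1 → cache1 → cache2 → lb2: 17 + 20 + 19 = 56
api1 → cache1 → api2 → lb2: 17 + 30 + 16 = 63
The minimum is 56 ms.

56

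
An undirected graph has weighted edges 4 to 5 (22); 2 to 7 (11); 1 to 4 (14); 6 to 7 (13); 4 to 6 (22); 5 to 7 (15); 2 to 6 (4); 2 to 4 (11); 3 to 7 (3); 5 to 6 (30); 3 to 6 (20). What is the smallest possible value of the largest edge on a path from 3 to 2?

11

A few of the 3→2 routes:
3-6-7-2: max(20, 13, 11) = 20
3-6-2: max(20, 4) = 20
3-7-6-2: max(3, 13, 4) = 13
3-7-2: max(3, 11) = 11
Best route has worst link 11.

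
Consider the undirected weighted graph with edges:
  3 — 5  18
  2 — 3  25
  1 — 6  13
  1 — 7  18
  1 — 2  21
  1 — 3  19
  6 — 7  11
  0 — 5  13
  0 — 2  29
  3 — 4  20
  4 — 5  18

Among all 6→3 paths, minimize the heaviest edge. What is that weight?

19

Some routes from 6 to 3:
6 → 1 → 2 → 3: max(13, 21, 25) = 25
6 → 1 → 3: max(13, 19) = 19
6 → 7 → 1 → 2 → 0 → 5 → 3: max(11, 18, 21, 29, 13, 18) = 29
6 → 7 → 1 → 3: max(11, 18, 19) = 19
6 → 7 → 1 → 2 → 3: max(11, 18, 21, 25) = 25
Smallest bottleneck: 19.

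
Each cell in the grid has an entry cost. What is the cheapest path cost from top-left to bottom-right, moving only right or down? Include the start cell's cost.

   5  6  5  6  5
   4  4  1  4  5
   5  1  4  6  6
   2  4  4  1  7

30

Path (0,0)→(1,0)→(1,1)→(1,2)→(2,2)→(3,2)→(3,3)→(3,4): 5 + 4 + 4 + 1 + 4 + 4 + 1 + 7 = 30.
For comparison, the top-then-right route costs 45.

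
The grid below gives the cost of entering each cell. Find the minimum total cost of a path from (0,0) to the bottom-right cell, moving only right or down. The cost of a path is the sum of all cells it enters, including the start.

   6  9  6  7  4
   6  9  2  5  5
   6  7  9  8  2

Take (0,0) -> (0,1) -> (0,2) -> (1,2) -> (1,3) -> (1,4) -> (2,4) for a total of 6 + 9 + 6 + 2 + 5 + 5 + 2 = 35.

35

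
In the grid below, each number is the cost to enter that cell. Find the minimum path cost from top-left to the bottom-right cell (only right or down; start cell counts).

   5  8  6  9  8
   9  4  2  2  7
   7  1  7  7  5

Take r0c0 r0c1 r1c1 r1c2 r1c3 r1c4 r2c4 for a total of 5 + 8 + 4 + 2 + 2 + 7 + 5 = 33.

33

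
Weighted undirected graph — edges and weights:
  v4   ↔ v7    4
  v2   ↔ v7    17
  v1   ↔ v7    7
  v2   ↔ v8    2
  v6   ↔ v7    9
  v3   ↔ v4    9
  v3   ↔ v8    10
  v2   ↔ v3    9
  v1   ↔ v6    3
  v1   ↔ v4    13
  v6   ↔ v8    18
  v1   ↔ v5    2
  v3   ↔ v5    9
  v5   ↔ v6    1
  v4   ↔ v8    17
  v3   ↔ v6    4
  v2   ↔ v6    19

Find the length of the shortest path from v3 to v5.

A few of the v3→v5 routes:
v3-v6-v5: 4 + 1 = 5
v3-v4-v7-v1-v5: 9 + 4 + 7 + 2 = 22
v3-v5: 9
v3-v6-v7-v1-v5: 4 + 9 + 7 + 2 = 22
v3-v6-v1-v5: 4 + 3 + 2 = 9
Best route has total 5.

5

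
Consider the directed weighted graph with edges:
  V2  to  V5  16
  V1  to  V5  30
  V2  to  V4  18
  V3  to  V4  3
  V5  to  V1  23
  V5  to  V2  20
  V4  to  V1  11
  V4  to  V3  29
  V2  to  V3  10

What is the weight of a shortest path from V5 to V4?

33

Routes from V5 to V4:
V5→V2→V4: 20 + 18 = 38
V5→V2→V3→V4: 20 + 10 + 3 = 33
Best route has total 33.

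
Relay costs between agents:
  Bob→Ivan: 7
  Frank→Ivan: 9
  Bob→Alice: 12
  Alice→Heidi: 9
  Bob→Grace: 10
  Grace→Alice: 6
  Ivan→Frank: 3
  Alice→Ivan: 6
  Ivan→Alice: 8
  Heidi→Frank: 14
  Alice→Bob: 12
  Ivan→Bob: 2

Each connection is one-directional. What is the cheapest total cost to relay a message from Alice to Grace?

18

Paths from Alice to Grace:
Alice - Bob - Grace: 12 + 10 = 22
Alice - Heidi - Frank - Ivan - Bob - Grace: 9 + 14 + 9 + 2 + 10 = 44
Alice - Ivan - Bob - Grace: 6 + 2 + 10 = 18
The minimum is 18.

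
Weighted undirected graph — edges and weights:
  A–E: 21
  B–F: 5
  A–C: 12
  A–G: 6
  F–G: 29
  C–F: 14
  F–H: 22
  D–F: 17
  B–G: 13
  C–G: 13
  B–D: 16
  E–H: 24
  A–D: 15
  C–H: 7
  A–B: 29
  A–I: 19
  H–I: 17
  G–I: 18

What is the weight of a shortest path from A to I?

19

Checking several routes:
A-C-G-I: 12 + 13 + 18 = 43
A-G-I: 6 + 18 = 24
A-G-C-H-I: 6 + 13 + 7 + 17 = 43
A-C-H-I: 12 + 7 + 17 = 36
A-I: 19
Best route has total 19.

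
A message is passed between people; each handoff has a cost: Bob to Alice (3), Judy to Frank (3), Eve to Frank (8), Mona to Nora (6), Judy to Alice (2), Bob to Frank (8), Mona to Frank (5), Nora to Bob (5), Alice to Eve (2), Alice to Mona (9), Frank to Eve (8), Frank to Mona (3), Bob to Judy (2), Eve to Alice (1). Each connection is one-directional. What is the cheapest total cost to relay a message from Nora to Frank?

Comparing a few candidate routes:
Nora -> Bob -> Judy -> Frank: 5 + 2 + 3 = 10
Nora -> Bob -> Alice -> Eve -> Frank: 5 + 3 + 2 + 8 = 18
Nora -> Bob -> Alice -> Mona -> Frank: 5 + 3 + 9 + 5 = 22
Nora -> Bob -> Frank: 5 + 8 = 13
Nora -> Bob -> Judy -> Alice -> Eve -> Frank: 5 + 2 + 2 + 2 + 8 = 19
The minimum is 10.

10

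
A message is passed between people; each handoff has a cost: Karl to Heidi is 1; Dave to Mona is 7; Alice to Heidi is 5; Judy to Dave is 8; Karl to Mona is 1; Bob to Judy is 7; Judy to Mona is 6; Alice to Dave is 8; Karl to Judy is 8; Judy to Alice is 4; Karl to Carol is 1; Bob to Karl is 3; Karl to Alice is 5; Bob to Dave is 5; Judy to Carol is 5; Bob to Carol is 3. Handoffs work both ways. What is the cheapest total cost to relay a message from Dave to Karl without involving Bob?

8

Some routes from Dave to Karl avoiding Bob:
Dave-Alice-Heidi-Karl: 8 + 5 + 1 = 14
Dave-Mona-Karl: 7 + 1 = 8
Dave-Judy-Mona-Karl: 8 + 6 + 1 = 15
Dave-Judy-Carol-Karl: 8 + 5 + 1 = 14
Dave-Judy-Karl: 8 + 8 = 16
Dave-Alice-Karl: 8 + 5 = 13
Best route has total 8.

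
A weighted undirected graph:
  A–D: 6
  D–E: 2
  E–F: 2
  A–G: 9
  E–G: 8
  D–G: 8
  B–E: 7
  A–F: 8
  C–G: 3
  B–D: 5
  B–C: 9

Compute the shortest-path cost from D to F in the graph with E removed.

Candidate routes:
D → A → F: 6 + 8 = 14
D → B → C → G → A → F: 5 + 9 + 3 + 9 + 8 = 34
D → G → A → F: 8 + 9 + 8 = 25
Best route has total 14.

14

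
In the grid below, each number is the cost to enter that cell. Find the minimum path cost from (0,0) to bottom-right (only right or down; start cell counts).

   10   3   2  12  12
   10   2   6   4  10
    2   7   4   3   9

37

Take (0,0) → (0,1) → (0,2) → (1,2) → (1,3) → (2,3) → (2,4) for a total of 10 + 3 + 2 + 6 + 4 + 3 + 9 = 37.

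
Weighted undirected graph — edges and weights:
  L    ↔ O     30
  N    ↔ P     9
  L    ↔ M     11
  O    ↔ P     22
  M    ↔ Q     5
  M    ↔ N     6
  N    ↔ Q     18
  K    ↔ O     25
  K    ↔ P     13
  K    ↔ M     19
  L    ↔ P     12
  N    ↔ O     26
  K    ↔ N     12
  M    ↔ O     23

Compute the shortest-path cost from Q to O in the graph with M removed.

44

Comparing a few candidate routes:
Q→N→O: 18 + 26 = 44
Q→N→P→O: 18 + 9 + 22 = 49
Q→N→P→K→O: 18 + 9 + 13 + 25 = 65
Q→N→K→O: 18 + 12 + 25 = 55
Q→N→K→P→O: 18 + 12 + 13 + 22 = 65
The minimum is 44.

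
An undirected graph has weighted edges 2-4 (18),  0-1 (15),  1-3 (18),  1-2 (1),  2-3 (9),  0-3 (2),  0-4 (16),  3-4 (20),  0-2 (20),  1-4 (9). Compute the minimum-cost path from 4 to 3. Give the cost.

Some routes from 4 to 3:
4→1→2→3: 9 + 1 + 9 = 19
4→3: 20
4→2→3: 18 + 9 = 27
4→0→3: 16 + 2 = 18
4→1→0→3: 9 + 15 + 2 = 26
The minimum is 18.

18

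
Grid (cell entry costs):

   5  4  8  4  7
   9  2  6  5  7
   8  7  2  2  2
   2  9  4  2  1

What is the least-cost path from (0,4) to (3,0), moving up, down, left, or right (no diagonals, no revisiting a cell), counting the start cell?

One optimal route is (0,4)→(1,4)→(2,4)→(3,4)→(3,3)→(3,2)→(3,1)→(3,0).
Its cost is 7 + 7 + 2 + 1 + 2 + 4 + 9 + 2 = 34.

34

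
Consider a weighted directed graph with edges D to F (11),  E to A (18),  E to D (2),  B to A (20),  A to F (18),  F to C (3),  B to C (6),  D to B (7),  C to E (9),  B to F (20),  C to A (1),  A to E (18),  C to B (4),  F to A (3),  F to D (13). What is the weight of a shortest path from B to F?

20

Checking several routes:
B→F: 20
B→A→F: 20 + 18 = 38
B→C→E→D→F: 6 + 9 + 2 + 11 = 28
B→C→A→F: 6 + 1 + 18 = 25
Shortest: 20.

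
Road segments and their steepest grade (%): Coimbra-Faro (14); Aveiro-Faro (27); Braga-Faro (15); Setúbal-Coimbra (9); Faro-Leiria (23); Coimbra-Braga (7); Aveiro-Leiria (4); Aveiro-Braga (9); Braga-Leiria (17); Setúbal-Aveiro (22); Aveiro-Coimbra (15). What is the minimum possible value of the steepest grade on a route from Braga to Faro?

A few of the Braga→Faro routes:
Braga-Leiria-Aveiro-Setúbal-Coimbra-Faro: max(17, 4, 22, 9, 14) = 22
Braga-Faro: max(15) = 15
Braga-Aveiro-Coimbra-Faro: max(9, 15, 14) = 15
Braga-Coimbra-Faro: max(7, 14) = 14
Braga-Leiria-Aveiro-Coimbra-Faro: max(17, 4, 15, 14) = 17
Best route has worst link 14%.

14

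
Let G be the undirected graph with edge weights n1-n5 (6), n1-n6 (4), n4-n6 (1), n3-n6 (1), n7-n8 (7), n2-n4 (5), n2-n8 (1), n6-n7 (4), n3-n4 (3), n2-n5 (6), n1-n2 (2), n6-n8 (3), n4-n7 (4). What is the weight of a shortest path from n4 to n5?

Checking several routes:
n4 -> n6 -> n1 -> n5: 1 + 4 + 6 = 11
n4 -> n2 -> n5: 5 + 6 = 11
n4 -> n6 -> n8 -> n2 -> n5: 1 + 3 + 1 + 6 = 11
Best route has total 11.

11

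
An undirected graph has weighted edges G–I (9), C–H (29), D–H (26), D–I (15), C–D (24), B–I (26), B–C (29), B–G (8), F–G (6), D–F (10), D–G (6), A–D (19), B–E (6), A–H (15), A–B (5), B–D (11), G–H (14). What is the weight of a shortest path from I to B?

17

Comparing a few candidate routes:
I - D - G - B: 15 + 6 + 8 = 29
I - B: 26
I - G - D - B: 9 + 6 + 11 = 26
I - D - B: 15 + 11 = 26
I - G - B: 9 + 8 = 17
Best route has total 17.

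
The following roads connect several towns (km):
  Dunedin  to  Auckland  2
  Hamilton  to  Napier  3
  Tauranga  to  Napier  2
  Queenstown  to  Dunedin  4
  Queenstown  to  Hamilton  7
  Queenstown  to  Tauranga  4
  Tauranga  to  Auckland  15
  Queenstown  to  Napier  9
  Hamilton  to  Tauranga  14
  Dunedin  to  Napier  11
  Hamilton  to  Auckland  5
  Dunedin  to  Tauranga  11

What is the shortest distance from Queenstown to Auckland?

Comparing a few candidate routes:
Queenstown→Tauranga→Dunedin→Auckland: 4 + 11 + 2 = 17
Queenstown→Tauranga→Napier→Hamilton→Auckland: 4 + 2 + 3 + 5 = 14
Queenstown→Dunedin→Auckland: 4 + 2 = 6
Queenstown→Hamilton→Auckland: 7 + 5 = 12
The minimum is 6 km.

6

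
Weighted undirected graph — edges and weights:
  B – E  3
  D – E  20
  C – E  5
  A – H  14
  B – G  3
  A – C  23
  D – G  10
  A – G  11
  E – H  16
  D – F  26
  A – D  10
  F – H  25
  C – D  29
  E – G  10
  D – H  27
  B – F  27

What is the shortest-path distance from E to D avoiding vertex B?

Some routes from E to D avoiding B:
E → G → D: 10 + 10 = 20
E → D: 20
E → G → A → D: 10 + 11 + 10 = 31
Best route has total 20.

20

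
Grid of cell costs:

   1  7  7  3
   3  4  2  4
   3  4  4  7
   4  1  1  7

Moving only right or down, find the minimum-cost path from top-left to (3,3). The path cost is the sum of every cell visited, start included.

Best path: (0,0)→(1,0)→(2,0)→(2,1)→(3,1)→(3,2)→(3,3)
Cost: 1 + 3 + 3 + 4 + 1 + 1 + 7 = 20

20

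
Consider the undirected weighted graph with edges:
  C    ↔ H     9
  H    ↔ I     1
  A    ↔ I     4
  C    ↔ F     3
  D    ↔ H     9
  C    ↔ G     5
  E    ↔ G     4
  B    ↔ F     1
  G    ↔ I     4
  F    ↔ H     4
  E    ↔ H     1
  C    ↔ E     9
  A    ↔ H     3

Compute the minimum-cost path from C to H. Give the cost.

Comparing a few candidate routes:
C -> F -> H: 3 + 4 = 7
C -> H: 9
C -> G -> E -> H: 5 + 4 + 1 = 10
C -> E -> H: 9 + 1 = 10
Shortest: 7.

7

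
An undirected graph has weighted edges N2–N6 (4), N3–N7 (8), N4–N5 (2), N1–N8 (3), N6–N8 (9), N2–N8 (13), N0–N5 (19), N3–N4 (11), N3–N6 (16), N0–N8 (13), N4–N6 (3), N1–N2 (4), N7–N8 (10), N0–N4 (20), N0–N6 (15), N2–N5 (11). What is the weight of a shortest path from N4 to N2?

7

Checking several routes:
N4 - N6 - N8 - N2: 3 + 9 + 13 = 25
N4 - N5 - N2: 2 + 11 = 13
N4 - N6 - N8 - N1 - N2: 3 + 9 + 3 + 4 = 19
N4 - N6 - N2: 3 + 4 = 7
N4 - N3 - N6 - N2: 11 + 16 + 4 = 31
The minimum is 7.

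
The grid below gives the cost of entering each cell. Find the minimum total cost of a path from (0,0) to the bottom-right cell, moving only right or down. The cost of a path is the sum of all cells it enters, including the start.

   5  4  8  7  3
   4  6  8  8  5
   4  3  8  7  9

Best path: r0c0 -> r1c0 -> r2c0 -> r2c1 -> r2c2 -> r2c3 -> r2c4
Cost: 5 + 4 + 4 + 3 + 8 + 7 + 9 = 40

40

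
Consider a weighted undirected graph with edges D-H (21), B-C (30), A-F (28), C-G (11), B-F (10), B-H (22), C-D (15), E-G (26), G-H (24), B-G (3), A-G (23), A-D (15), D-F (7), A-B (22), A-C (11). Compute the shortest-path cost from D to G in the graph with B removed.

Some routes from D to G avoiding B:
D→A→G: 15 + 23 = 38
D→F→A→C→G: 7 + 28 + 11 + 11 = 57
D→C→G: 15 + 11 = 26
D→H→G: 21 + 24 = 45
D→A→C→G: 15 + 11 + 11 = 37
D→C→A→G: 15 + 11 + 23 = 49
Shortest: 26.

26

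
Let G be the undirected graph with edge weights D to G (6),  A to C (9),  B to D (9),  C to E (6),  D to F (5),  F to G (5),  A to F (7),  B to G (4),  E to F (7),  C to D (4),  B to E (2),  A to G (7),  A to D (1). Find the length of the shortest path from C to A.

Some routes from C to A:
C → A: 9
C → D → A: 4 + 1 = 5
C → D → F → A: 4 + 5 + 7 = 16
Shortest: 5.

5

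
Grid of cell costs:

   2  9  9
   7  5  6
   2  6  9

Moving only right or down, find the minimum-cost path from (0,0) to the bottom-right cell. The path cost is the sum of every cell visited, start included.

Path [0,0]→[1,0]→[2,0]→[2,1]→[2,2]: 2 + 7 + 2 + 6 + 9 = 26.
(Top row then right column would cost 35.)

26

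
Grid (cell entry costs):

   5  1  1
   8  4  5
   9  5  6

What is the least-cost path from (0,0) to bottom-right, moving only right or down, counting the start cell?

Take r0c0 r0c1 r0c2 r1c2 r2c2 for a total of 5 + 1 + 1 + 5 + 6 = 18.

18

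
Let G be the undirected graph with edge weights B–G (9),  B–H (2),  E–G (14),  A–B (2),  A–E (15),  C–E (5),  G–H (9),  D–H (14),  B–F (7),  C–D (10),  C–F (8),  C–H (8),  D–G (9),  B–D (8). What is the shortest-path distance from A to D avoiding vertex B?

Candidate routes:
A - E - G - D: 15 + 14 + 9 = 38
A - E - C - H - D: 15 + 5 + 8 + 14 = 42
A - E - G - H - D: 15 + 14 + 9 + 14 = 52
A - E - G - H - C - D: 15 + 14 + 9 + 8 + 10 = 56
A - E - C - H - G - D: 15 + 5 + 8 + 9 + 9 = 46
A - E - C - D: 15 + 5 + 10 = 30
The minimum is 30.

30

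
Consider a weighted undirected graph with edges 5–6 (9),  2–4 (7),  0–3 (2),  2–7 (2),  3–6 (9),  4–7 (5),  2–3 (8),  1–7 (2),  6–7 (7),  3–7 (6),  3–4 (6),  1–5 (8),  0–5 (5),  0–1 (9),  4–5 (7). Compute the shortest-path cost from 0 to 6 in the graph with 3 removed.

14

Checking several routes:
0 -> 1 -> 7 -> 6: 9 + 2 + 7 = 18
0 -> 5 -> 1 -> 7 -> 6: 5 + 8 + 2 + 7 = 22
0 -> 5 -> 6: 5 + 9 = 14
Shortest: 14.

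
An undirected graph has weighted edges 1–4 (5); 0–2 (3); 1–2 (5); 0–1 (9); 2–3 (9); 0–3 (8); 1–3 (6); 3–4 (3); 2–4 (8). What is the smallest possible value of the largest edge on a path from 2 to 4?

Checking several routes:
2→0→3→1→4: max(3, 8, 6, 5) = 8
2→4: max(8) = 8
2→1→4: max(5, 5) = 5
2→1→3→4: max(5, 6, 3) = 6
2→0→3→4: max(3, 8, 3) = 8
Best route has worst link 5.

5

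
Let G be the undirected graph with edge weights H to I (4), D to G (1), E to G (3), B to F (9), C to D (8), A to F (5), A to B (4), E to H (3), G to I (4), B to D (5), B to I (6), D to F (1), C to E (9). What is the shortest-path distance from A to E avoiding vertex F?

13

A few of the A→E routes:
A→B→I→H→E: 4 + 6 + 4 + 3 = 17
A→B→D→G→I→H→E: 4 + 5 + 1 + 4 + 4 + 3 = 21
A→B→I→G→E: 4 + 6 + 4 + 3 = 17
A→B→D→G→E: 4 + 5 + 1 + 3 = 13
Shortest: 13.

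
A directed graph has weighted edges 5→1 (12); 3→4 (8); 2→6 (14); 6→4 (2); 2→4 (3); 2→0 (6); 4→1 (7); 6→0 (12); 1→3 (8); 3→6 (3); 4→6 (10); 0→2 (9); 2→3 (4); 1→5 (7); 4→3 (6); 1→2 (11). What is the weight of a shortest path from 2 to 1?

Checking several routes:
2→3→4→1: 4 + 8 + 7 = 19
2→3→6→4→1: 4 + 3 + 2 + 7 = 16
2→4→1: 3 + 7 = 10
Best route has total 10.

10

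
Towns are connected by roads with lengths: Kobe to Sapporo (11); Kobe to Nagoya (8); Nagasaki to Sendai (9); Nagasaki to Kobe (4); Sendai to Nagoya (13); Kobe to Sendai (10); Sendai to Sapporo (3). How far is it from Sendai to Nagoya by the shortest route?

Routes from Sendai to Nagoya:
Sendai -> Kobe -> Nagoya: 10 + 8 = 18
Sendai -> Nagoya: 13
Sendai -> Sapporo -> Kobe -> Nagoya: 3 + 11 + 8 = 22
Sendai -> Nagasaki -> Kobe -> Nagoya: 9 + 4 + 8 = 21
Best route has total 13.

13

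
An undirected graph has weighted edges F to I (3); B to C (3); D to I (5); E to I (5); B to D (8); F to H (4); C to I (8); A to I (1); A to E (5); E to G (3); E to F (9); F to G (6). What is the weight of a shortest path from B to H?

18

Some routes from B to H:
B -> D -> I -> F -> H: 8 + 5 + 3 + 4 = 20
B -> C -> I -> A -> E -> G -> F -> H: 3 + 8 + 1 + 5 + 3 + 6 + 4 = 30
B -> C -> I -> E -> F -> H: 3 + 8 + 5 + 9 + 4 = 29
B -> C -> I -> E -> G -> F -> H: 3 + 8 + 5 + 3 + 6 + 4 = 29
B -> C -> I -> F -> H: 3 + 8 + 3 + 4 = 18
Shortest: 18.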